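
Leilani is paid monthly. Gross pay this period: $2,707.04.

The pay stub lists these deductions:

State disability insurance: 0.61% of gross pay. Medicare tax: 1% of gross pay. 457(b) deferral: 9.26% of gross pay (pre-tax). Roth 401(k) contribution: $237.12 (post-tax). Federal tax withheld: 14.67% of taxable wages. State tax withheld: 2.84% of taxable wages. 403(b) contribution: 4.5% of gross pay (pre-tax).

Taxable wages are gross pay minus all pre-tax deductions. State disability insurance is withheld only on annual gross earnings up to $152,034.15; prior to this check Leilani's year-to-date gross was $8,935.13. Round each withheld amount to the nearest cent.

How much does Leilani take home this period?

403(b) contribution: $2,707.04 × 0.045 = $121.82
457(b) deferral: $2,707.04 × 0.0926 = $250.67
Pre-tax total = $121.82 + $250.67 = $372.49
Taxable wages = $2,707.04 − $372.49 = $2,334.55
Federal tax withheld: $2,334.55 × 0.1467 = $342.48
State tax withheld: $2,334.55 × 0.0284 = $66.30
State disability insurance: cap not yet reached, full $2,707.04 is subject → $2,707.04 × 0.0061 = $16.51
Medicare tax: $2,707.04 × 0.01 = $27.07
Roth 401(k) contribution: $237.12
Total deductions = $121.82 + $250.67 + $342.48 + $66.30 + $16.51 + $27.07 + $237.12 = $1,061.97
Net pay = $2,707.04 − $1,061.97 = $1,645.07

$1,645.07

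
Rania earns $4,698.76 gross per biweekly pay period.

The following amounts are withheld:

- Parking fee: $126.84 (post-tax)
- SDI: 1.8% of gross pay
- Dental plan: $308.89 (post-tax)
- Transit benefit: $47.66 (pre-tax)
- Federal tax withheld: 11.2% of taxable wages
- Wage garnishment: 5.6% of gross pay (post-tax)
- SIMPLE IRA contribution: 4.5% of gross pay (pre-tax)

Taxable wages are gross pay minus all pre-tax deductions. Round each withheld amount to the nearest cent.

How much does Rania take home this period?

$3,158.98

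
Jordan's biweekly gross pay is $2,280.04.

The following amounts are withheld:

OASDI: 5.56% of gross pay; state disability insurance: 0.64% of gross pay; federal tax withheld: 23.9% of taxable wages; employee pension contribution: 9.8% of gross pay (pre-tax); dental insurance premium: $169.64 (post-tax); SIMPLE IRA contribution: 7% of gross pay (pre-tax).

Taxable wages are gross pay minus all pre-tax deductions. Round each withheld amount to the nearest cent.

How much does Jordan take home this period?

$1,132.62

Employee pension contribution: $2,280.04 × 0.098 = $223.44
SIMPLE IRA contribution: $2,280.04 × 0.07 = $159.60
Pre-tax total = $223.44 + $159.60 = $383.04
Taxable wages = $2,280.04 − $383.04 = $1,897.00
Federal tax withheld: $1,897.00 × 0.239 = $453.38
OASDI: $2,280.04 × 0.0556 = $126.77
State disability insurance: $2,280.04 × 0.0064 = $14.59
Dental insurance premium: $169.64
Total deductions = $223.44 + $159.60 + $453.38 + $126.77 + $14.59 + $169.64 = $1,147.42
Net pay = $2,280.04 − $1,147.42 = $1,132.62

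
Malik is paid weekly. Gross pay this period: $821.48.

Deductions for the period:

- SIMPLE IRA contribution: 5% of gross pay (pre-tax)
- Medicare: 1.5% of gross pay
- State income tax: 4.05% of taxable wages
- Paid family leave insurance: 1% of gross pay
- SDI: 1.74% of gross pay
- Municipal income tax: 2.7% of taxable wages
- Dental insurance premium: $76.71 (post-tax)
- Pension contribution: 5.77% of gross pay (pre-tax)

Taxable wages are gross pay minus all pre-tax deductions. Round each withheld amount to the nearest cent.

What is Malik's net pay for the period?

$572.00

SIMPLE IRA contribution: $821.48 × 0.05 = $41.07
Pension contribution: $821.48 × 0.0577 = $47.40
Pre-tax total = $41.07 + $47.40 = $88.47
Taxable wages = $821.48 − $88.47 = $733.01
Municipal income tax: $733.01 × 0.027 = $19.79
State income tax: $733.01 × 0.0405 = $29.69
Medicare: $821.48 × 0.015 = $12.32
SDI: $821.48 × 0.0174 = $14.29
Paid family leave insurance: $821.48 × 0.01 = $8.21
Dental insurance premium: $76.71
Total deductions = $41.07 + $47.40 + $19.79 + $29.69 + $12.32 + $14.29 + $8.21 + $76.71 = $249.48
Net pay = $821.48 − $249.48 = $572.00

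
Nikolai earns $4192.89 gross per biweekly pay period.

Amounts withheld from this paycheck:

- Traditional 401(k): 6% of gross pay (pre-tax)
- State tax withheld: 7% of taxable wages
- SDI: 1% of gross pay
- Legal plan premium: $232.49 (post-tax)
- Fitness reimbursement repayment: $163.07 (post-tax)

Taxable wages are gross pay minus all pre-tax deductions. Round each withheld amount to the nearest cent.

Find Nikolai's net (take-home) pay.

Traditional 401(k): $4192.89 × 0.06 = $251.57
Taxable wages = $4192.89 − $251.57 = $3941.32
State tax withheld: $3941.32 × 0.07 = $275.89
SDI: $4192.89 × 0.01 = $41.93
Fitness reimbursement repayment: $163.07
Legal plan premium: $232.49
Total deductions = $251.57 + $275.89 + $41.93 + $163.07 + $232.49 = $964.95
Net pay = $4192.89 − $964.95 = $3227.94

$3227.94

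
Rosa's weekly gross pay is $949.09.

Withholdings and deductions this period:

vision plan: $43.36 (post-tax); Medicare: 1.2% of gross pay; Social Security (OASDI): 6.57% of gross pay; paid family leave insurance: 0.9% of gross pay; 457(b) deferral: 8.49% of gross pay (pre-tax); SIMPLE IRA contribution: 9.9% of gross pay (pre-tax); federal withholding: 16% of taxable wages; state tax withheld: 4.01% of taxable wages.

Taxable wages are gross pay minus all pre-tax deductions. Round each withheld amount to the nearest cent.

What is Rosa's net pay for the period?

457(b) deferral: $949.09 × 0.0849 = $80.58
SIMPLE IRA contribution: $949.09 × 0.099 = $93.96
Pre-tax total = $80.58 + $93.96 = $174.54
Taxable wages = $949.09 − $174.54 = $774.55
State tax withheld: $774.55 × 0.0401 = $31.06
Federal withholding: $774.55 × 0.16 = $123.93
Social Security (OASDI): $949.09 × 0.0657 = $62.36
Medicare: $949.09 × 0.012 = $11.39
Paid family leave insurance: $949.09 × 0.009 = $8.54
Vision plan: $43.36
Total deductions = $80.58 + $93.96 + $31.06 + $123.93 + $62.36 + $11.39 + $8.54 + $43.36 = $455.18
Net pay = $949.09 − $455.18 = $493.91

$493.91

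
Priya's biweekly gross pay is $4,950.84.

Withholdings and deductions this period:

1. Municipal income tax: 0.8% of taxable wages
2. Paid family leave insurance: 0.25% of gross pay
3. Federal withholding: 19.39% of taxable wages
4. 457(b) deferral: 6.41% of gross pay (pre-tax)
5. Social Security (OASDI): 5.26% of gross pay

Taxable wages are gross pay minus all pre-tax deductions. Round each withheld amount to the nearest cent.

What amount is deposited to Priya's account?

$3,425.20

457(b) deferral: $4,950.84 × 0.0641 = $317.35
Taxable wages = $4,950.84 − $317.35 = $4,633.49
Federal withholding: $4,633.49 × 0.1939 = $898.43
Municipal income tax: $4,633.49 × 0.008 = $37.07
Paid family leave insurance: $4,950.84 × 0.0025 = $12.38
Social Security (OASDI): $4,950.84 × 0.0526 = $260.41
Total deductions = $317.35 + $898.43 + $37.07 + $12.38 + $260.41 = $1,525.64
Net pay = $4,950.84 − $1,525.64 = $3,425.20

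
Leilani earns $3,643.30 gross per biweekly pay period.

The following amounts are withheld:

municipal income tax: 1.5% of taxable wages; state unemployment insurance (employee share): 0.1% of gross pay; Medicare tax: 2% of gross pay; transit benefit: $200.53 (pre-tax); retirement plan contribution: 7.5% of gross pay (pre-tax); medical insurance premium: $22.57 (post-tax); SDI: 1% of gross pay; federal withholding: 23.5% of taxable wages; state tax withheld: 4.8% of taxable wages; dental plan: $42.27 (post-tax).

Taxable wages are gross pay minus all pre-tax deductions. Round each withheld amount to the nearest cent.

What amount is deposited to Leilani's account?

$2,047.22

Transit benefit: $200.53
Retirement plan contribution: $3,643.30 × 0.075 = $273.25
Pre-tax total = $200.53 + $273.25 = $473.78
Taxable wages = $3,643.30 − $473.78 = $3,169.52
Federal withholding: $3,169.52 × 0.235 = $744.84
Municipal income tax: $3,169.52 × 0.015 = $47.54
State tax withheld: $3,169.52 × 0.048 = $152.14
SDI: $3,643.30 × 0.01 = $36.43
State unemployment insurance (employee share): $3,643.30 × 0.001 = $3.64
Medicare tax: $3,643.30 × 0.02 = $72.87
Medical insurance premium: $22.57
Dental plan: $42.27
Total deductions = $200.53 + $273.25 + $744.84 + $47.54 + $152.14 + $36.43 + $3.64 + $72.87 + $22.57 + $42.27 = $1,596.08
Net pay = $3,643.30 − $1,596.08 = $2,047.22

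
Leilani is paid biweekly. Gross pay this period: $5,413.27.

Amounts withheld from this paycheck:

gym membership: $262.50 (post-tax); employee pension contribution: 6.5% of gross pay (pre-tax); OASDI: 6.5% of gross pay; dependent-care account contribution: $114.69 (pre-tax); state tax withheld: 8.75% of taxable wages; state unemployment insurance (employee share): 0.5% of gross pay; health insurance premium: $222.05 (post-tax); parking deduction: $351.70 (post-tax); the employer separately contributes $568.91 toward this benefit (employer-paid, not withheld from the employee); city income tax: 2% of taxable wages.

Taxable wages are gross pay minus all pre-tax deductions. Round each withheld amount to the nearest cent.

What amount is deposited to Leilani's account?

$3,199.77

Employee pension contribution: $5,413.27 × 0.065 = $351.86
Dependent-care account contribution: $114.69
Pre-tax total = $351.86 + $114.69 = $466.55
Taxable wages = $5,413.27 − $466.55 = $4,946.72
State tax withheld: $4,946.72 × 0.0875 = $432.84
City income tax: $4,946.72 × 0.02 = $98.93
OASDI: $5,413.27 × 0.065 = $351.86
State unemployment insurance (employee share): $5,413.27 × 0.005 = $27.07
Parking deduction: $351.70
Gym membership: $262.50
Health insurance premium: $222.05
(Employer's $568.91 toward parking deduction is not withheld from the employee.)
Total deductions = $351.86 + $114.69 + $432.84 + $98.93 + $351.86 + $27.07 + $351.70 + $262.50 + $222.05 = $2,213.50
Net pay = $5,413.27 − $2,213.50 = $3,199.77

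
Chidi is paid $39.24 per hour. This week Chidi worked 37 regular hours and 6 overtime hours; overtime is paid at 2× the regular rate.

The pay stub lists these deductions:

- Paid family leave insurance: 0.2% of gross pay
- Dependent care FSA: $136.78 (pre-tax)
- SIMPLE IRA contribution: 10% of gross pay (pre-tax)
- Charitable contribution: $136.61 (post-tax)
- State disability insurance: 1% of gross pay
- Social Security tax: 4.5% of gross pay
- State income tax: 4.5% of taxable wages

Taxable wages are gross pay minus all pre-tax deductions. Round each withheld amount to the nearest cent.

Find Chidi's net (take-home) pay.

$1,275.77

Regular pay: 37 × $39.24 = $1,451.88
Overtime pay: 6 × $39.24 × 2 = $470.88
Gross pay = $1,451.88 + $470.88 = $1,922.76
SIMPLE IRA contribution: $1,922.76 × 0.1 = $192.28
Dependent care FSA: $136.78
Pre-tax total = $192.28 + $136.78 = $329.06
Taxable wages = $1,922.76 − $329.06 = $1,593.70
State income tax: $1,593.70 × 0.045 = $71.72
State disability insurance: $1,922.76 × 0.01 = $19.23
Paid family leave insurance: $1,922.76 × 0.002 = $3.85
Social Security tax: $1,922.76 × 0.045 = $86.52
Charitable contribution: $136.61
Total deductions = $192.28 + $136.78 + $71.72 + $19.23 + $3.85 + $86.52 + $136.61 = $646.99
Net pay = $1,922.76 − $646.99 = $1,275.77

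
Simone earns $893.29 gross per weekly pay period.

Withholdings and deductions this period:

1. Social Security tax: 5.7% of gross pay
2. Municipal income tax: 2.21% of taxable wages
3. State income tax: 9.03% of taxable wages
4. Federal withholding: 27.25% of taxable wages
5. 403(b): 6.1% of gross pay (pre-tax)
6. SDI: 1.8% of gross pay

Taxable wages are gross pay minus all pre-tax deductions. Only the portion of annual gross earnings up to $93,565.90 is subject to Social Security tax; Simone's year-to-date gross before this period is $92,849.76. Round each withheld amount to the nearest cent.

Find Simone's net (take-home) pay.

$459.05

403(b): $893.29 × 0.061 = $54.49
Taxable wages = $893.29 − $54.49 = $838.80
State income tax: $838.80 × 0.0903 = $75.74
Municipal income tax: $838.80 × 0.0221 = $18.54
Federal withholding: $838.80 × 0.2725 = $228.57
SDI: $893.29 × 0.018 = $16.08
Social Security tax: only $93,565.90 − $92,849.76 = $716.14 of this check is subject → $716.14 × 0.057 = $40.82
Total deductions = $54.49 + $75.74 + $18.54 + $228.57 + $16.08 + $40.82 = $434.24
Net pay = $893.29 − $434.24 = $459.05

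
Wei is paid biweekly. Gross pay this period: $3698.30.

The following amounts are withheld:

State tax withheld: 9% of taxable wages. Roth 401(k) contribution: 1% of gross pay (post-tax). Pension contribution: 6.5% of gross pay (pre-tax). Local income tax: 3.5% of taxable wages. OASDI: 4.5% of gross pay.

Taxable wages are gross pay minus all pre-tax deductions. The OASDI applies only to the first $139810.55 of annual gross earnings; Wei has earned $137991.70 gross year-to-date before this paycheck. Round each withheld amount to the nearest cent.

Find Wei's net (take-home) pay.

$2906.84

Pension contribution: $3698.30 × 0.065 = $240.39
Taxable wages = $3698.30 − $240.39 = $3457.91
Local income tax: $3457.91 × 0.035 = $121.03
State tax withheld: $3457.91 × 0.09 = $311.21
OASDI: only $139810.55 − $137991.70 = $1818.85 of this check is subject → $1818.85 × 0.045 = $81.85
Roth 401(k) contribution: $3698.30 × 0.01 = $36.98
Total deductions = $240.39 + $121.03 + $311.21 + $81.85 + $36.98 = $791.46
Net pay = $3698.30 − $791.46 = $2906.84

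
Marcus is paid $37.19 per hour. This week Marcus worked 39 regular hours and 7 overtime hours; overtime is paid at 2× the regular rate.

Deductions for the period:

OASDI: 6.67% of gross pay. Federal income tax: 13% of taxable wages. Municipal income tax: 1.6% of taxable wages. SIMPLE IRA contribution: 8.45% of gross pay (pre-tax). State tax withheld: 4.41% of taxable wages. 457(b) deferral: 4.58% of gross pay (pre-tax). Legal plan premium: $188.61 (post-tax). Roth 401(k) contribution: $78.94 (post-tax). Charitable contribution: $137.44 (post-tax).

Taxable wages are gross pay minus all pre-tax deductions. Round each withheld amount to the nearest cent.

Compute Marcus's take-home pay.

Regular pay: 39 × $37.19 = $1450.41
Overtime pay: 7 × $37.19 × 2 = $520.66
Gross pay = $1450.41 + $520.66 = $1971.07
SIMPLE IRA contribution: $1971.07 × 0.0845 = $166.56
457(b) deferral: $1971.07 × 0.0458 = $90.28
Pre-tax total = $166.56 + $90.28 = $256.84
Taxable wages = $1971.07 − $256.84 = $1714.23
Federal income tax: $1714.23 × 0.13 = $222.85
State tax withheld: $1714.23 × 0.0441 = $75.60
Municipal income tax: $1714.23 × 0.016 = $27.43
OASDI: $1971.07 × 0.0667 = $131.47
Charitable contribution: $137.44
Roth 401(k) contribution: $78.94
Legal plan premium: $188.61
Total deductions = $166.56 + $90.28 + $222.85 + $75.60 + $27.43 + $131.47 + $137.44 + $78.94 + $188.61 = $1119.18
Net pay = $1971.07 − $1119.18 = $851.89

$851.89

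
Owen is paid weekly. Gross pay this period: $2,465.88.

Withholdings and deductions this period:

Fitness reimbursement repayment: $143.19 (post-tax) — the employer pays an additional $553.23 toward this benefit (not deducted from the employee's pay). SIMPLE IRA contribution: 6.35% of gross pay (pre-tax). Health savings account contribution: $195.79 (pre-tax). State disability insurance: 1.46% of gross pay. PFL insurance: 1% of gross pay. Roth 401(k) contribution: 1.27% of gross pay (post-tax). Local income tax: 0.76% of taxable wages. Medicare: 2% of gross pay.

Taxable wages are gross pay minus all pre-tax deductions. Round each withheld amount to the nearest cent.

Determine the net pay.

$1,812.96

SIMPLE IRA contribution: $2,465.88 × 0.0635 = $156.58
Health savings account contribution: $195.79
Pre-tax total = $156.58 + $195.79 = $352.37
Taxable wages = $2,465.88 − $352.37 = $2,113.51
Local income tax: $2,113.51 × 0.0076 = $16.06
Medicare: $2,465.88 × 0.02 = $49.32
State disability insurance: $2,465.88 × 0.0146 = $36.00
PFL insurance: $2,465.88 × 0.01 = $24.66
Roth 401(k) contribution: $2,465.88 × 0.0127 = $31.32
Fitness reimbursement repayment: $143.19
(Employer's $553.23 toward fitness reimbursement repayment is not withheld from the employee.)
Total deductions = $156.58 + $195.79 + $16.06 + $49.32 + $36.00 + $24.66 + $31.32 + $143.19 = $652.92
Net pay = $2,465.88 − $652.92 = $1,812.96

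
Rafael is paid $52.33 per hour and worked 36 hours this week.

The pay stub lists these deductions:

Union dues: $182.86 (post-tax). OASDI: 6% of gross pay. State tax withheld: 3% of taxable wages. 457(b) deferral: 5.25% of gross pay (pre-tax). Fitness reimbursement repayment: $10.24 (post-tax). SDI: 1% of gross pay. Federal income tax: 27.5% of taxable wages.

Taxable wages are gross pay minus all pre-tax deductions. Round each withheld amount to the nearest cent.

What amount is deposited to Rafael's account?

Gross pay: 36 × $52.33 = $1883.88
457(b) deferral: $1883.88 × 0.0525 = $98.90
Taxable wages = $1883.88 − $98.90 = $1784.98
State tax withheld: $1784.98 × 0.03 = $53.55
Federal income tax: $1784.98 × 0.275 = $490.87
OASDI: $1883.88 × 0.06 = $113.03
SDI: $1883.88 × 0.01 = $18.84
Union dues: $182.86
Fitness reimbursement repayment: $10.24
Total deductions = $98.90 + $53.55 + $490.87 + $113.03 + $18.84 + $182.86 + $10.24 = $968.29
Net pay = $1883.88 − $968.29 = $915.59

$915.59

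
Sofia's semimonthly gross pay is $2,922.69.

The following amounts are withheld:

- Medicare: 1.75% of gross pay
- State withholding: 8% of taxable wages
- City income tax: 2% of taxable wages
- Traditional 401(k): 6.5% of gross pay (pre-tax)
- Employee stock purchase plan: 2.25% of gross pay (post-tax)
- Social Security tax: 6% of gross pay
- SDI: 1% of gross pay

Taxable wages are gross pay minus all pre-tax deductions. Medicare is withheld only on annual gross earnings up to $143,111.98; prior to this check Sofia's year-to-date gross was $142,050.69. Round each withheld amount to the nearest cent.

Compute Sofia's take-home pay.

$2,170.53

Traditional 401(k): $2,922.69 × 0.065 = $189.97
Taxable wages = $2,922.69 − $189.97 = $2,732.72
City income tax: $2,732.72 × 0.02 = $54.65
State withholding: $2,732.72 × 0.08 = $218.62
Social Security tax: $2,922.69 × 0.06 = $175.36
SDI: $2,922.69 × 0.01 = $29.23
Medicare: only $143,111.98 − $142,050.69 = $1,061.29 of this check is subject → $1,061.29 × 0.0175 = $18.57
Employee stock purchase plan: $2,922.69 × 0.0225 = $65.76
Total deductions = $189.97 + $54.65 + $218.62 + $175.36 + $29.23 + $18.57 + $65.76 = $752.16
Net pay = $2,922.69 − $752.16 = $2,170.53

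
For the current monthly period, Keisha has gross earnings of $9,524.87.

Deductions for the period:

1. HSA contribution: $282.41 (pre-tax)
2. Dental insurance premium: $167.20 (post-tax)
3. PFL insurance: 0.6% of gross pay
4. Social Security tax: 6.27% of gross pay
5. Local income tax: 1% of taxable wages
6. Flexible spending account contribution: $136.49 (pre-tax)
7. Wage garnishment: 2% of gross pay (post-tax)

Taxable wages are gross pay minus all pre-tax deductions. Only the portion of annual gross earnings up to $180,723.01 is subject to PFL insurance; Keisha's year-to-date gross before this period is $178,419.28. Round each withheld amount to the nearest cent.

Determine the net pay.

$8,046.18

HSA contribution: $282.41
Flexible spending account contribution: $136.49
Pre-tax total = $282.41 + $136.49 = $418.90
Taxable wages = $9,524.87 − $418.90 = $9,105.97
Local income tax: $9,105.97 × 0.01 = $91.06
PFL insurance: only $180,723.01 − $178,419.28 = $2,303.73 of this check is subject → $2,303.73 × 0.006 = $13.82
Social Security tax: $9,524.87 × 0.0627 = $597.21
Wage garnishment: $9,524.87 × 0.02 = $190.50
Dental insurance premium: $167.20
Total deductions = $282.41 + $136.49 + $91.06 + $13.82 + $597.21 + $190.50 + $167.20 = $1,478.69
Net pay = $9,524.87 − $1,478.69 = $8,046.18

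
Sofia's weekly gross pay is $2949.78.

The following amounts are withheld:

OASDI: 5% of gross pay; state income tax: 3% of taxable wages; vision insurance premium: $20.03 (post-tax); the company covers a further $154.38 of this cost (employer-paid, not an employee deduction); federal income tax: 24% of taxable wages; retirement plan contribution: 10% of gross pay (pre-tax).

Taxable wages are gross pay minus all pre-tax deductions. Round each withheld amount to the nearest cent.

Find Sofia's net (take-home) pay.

Retirement plan contribution: $2949.78 × 0.1 = $294.98
Taxable wages = $2949.78 − $294.98 = $2654.80
Federal income tax: $2654.80 × 0.24 = $637.15
State income tax: $2654.80 × 0.03 = $79.64
OASDI: $2949.78 × 0.05 = $147.49
Vision insurance premium: $20.03
(Employer's $154.38 toward vision insurance premium is not withheld from the employee.)
Total deductions = $294.98 + $637.15 + $79.64 + $147.49 + $20.03 = $1179.29
Net pay = $2949.78 − $1179.29 = $1770.49

$1770.49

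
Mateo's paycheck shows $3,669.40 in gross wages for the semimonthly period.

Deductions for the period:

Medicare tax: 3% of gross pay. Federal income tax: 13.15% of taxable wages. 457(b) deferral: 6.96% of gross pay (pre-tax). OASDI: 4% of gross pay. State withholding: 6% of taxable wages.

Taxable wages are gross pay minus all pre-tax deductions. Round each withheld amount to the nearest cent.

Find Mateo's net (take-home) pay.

$2,503.37

457(b) deferral: $3,669.40 × 0.0696 = $255.39
Taxable wages = $3,669.40 − $255.39 = $3,414.01
Federal income tax: $3,414.01 × 0.1315 = $448.94
State withholding: $3,414.01 × 0.06 = $204.84
Medicare tax: $3,669.40 × 0.03 = $110.08
OASDI: $3,669.40 × 0.04 = $146.78
Total deductions = $255.39 + $448.94 + $204.84 + $110.08 + $146.78 = $1,166.03
Net pay = $3,669.40 − $1,166.03 = $2,503.37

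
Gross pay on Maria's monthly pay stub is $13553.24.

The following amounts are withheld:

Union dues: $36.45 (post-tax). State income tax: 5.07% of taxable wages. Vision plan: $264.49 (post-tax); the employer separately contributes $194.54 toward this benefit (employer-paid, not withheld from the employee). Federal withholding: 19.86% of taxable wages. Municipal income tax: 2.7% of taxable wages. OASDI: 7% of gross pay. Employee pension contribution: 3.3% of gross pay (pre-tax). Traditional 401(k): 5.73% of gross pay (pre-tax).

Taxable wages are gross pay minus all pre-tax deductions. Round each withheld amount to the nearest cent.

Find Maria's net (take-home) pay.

$7673.11

Employee pension contribution: $13553.24 × 0.033 = $447.26
Traditional 401(k): $13553.24 × 0.0573 = $776.60
Pre-tax total = $447.26 + $776.60 = $1223.86
Taxable wages = $13553.24 − $1223.86 = $12329.38
State income tax: $12329.38 × 0.0507 = $625.10
Federal withholding: $12329.38 × 0.1986 = $2448.61
Municipal income tax: $12329.38 × 0.027 = $332.89
OASDI: $13553.24 × 0.07 = $948.73
Vision plan: $264.49
Union dues: $36.45
(Employer's $194.54 toward vision plan is not withheld from the employee.)
Total deductions = $447.26 + $776.60 + $625.10 + $2448.61 + $332.89 + $948.73 + $264.49 + $36.45 = $5880.13
Net pay = $13553.24 − $5880.13 = $7673.11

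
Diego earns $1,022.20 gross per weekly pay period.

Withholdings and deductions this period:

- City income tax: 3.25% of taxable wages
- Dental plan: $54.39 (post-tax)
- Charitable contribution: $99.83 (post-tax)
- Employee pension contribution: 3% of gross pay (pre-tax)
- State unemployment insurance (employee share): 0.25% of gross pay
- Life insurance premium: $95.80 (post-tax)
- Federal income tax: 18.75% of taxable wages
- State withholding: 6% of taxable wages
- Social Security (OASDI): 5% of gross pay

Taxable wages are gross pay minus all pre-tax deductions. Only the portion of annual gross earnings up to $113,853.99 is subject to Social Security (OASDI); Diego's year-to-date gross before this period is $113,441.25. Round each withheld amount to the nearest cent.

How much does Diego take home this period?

Employee pension contribution: $1,022.20 × 0.03 = $30.67
Taxable wages = $1,022.20 − $30.67 = $991.53
State withholding: $991.53 × 0.06 = $59.49
City income tax: $991.53 × 0.0325 = $32.22
Federal income tax: $991.53 × 0.1875 = $185.91
State unemployment insurance (employee share): $1,022.20 × 0.0025 = $2.56
Social Security (OASDI): only $113,853.99 − $113,441.25 = $412.74 of this check is subject → $412.74 × 0.05 = $20.64
Dental plan: $54.39
Life insurance premium: $95.80
Charitable contribution: $99.83
Total deductions = $30.67 + $59.49 + $32.22 + $185.91 + $2.56 + $20.64 + $54.39 + $95.80 + $99.83 = $581.51
Net pay = $1,022.20 − $581.51 = $440.69

$440.69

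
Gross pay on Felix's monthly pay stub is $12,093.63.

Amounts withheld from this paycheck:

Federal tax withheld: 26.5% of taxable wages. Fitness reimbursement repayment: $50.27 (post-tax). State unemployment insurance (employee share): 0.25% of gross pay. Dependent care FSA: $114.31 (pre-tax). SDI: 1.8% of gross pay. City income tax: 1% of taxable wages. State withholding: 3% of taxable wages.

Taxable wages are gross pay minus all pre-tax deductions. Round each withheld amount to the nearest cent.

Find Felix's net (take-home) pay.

$8,027.44

Dependent care FSA: $114.31
Taxable wages = $12,093.63 − $114.31 = $11,979.32
City income tax: $11,979.32 × 0.01 = $119.79
State withholding: $11,979.32 × 0.03 = $359.38
Federal tax withheld: $11,979.32 × 0.265 = $3,174.52
State unemployment insurance (employee share): $12,093.63 × 0.0025 = $30.23
SDI: $12,093.63 × 0.018 = $217.69
Fitness reimbursement repayment: $50.27
Total deductions = $114.31 + $119.79 + $359.38 + $3,174.52 + $30.23 + $217.69 + $50.27 = $4,066.19
Net pay = $12,093.63 − $4,066.19 = $8,027.44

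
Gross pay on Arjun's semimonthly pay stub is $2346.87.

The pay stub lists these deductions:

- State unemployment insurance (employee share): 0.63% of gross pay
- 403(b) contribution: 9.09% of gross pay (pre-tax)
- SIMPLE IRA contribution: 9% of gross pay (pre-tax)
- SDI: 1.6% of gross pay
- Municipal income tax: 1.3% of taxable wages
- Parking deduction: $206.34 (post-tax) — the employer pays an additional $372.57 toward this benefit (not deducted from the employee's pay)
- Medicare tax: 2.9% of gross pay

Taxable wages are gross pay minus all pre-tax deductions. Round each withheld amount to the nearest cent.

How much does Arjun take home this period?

403(b) contribution: $2346.87 × 0.0909 = $213.33
SIMPLE IRA contribution: $2346.87 × 0.09 = $211.22
Pre-tax total = $213.33 + $211.22 = $424.55
Taxable wages = $2346.87 − $424.55 = $1922.32
Municipal income tax: $1922.32 × 0.013 = $24.99
State unemployment insurance (employee share): $2346.87 × 0.0063 = $14.79
Medicare tax: $2346.87 × 0.029 = $68.06
SDI: $2346.87 × 0.016 = $37.55
Parking deduction: $206.34
(Employer's $372.57 toward parking deduction is not withheld from the employee.)
Total deductions = $213.33 + $211.22 + $24.99 + $14.79 + $68.06 + $37.55 + $206.34 = $776.28
Net pay = $2346.87 − $776.28 = $1570.59

$1570.59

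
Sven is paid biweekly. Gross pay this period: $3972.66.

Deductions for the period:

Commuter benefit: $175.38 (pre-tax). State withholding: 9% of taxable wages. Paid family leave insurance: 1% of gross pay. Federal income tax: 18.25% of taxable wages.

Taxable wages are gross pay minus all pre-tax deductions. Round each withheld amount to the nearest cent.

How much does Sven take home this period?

$2722.79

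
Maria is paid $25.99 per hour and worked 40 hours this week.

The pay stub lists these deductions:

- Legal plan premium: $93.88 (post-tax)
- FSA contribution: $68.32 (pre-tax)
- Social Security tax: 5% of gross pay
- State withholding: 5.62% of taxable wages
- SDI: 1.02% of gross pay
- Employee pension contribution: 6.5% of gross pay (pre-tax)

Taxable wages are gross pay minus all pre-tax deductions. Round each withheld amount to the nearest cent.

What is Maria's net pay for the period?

$696.46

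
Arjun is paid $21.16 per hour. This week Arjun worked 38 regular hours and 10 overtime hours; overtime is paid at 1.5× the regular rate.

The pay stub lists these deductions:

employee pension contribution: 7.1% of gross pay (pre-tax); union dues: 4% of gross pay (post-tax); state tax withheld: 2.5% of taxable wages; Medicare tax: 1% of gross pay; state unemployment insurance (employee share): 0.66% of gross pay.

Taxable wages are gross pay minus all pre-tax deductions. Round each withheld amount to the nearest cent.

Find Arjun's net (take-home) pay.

$952.33

Regular pay: 38 × $21.16 = $804.08
Overtime pay: 10 × $21.16 × 1.5 = $317.40
Gross pay = $804.08 + $317.40 = $1,121.48
Employee pension contribution: $1,121.48 × 0.071 = $79.63
Taxable wages = $1,121.48 − $79.63 = $1,041.85
State tax withheld: $1,041.85 × 0.025 = $26.05
State unemployment insurance (employee share): $1,121.48 × 0.0066 = $7.40
Medicare tax: $1,121.48 × 0.01 = $11.21
Union dues: $1,121.48 × 0.04 = $44.86
Total deductions = $79.63 + $26.05 + $7.40 + $11.21 + $44.86 = $169.15
Net pay = $1,121.48 − $169.15 = $952.33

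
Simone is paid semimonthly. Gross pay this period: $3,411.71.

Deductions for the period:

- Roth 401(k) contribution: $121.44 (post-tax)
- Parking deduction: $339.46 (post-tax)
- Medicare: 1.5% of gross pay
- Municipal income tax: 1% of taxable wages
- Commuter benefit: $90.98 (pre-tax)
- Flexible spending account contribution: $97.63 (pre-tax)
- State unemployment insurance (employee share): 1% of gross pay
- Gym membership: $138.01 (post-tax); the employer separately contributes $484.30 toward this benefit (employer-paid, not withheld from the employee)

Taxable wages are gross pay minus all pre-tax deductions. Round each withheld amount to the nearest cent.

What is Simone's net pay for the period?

$2,506.66

Flexible spending account contribution: $97.63
Commuter benefit: $90.98
Pre-tax total = $97.63 + $90.98 = $188.61
Taxable wages = $3,411.71 − $188.61 = $3,223.10
Municipal income tax: $3,223.10 × 0.01 = $32.23
State unemployment insurance (employee share): $3,411.71 × 0.01 = $34.12
Medicare: $3,411.71 × 0.015 = $51.18
Gym membership: $138.01
Roth 401(k) contribution: $121.44
Parking deduction: $339.46
(Employer's $484.30 toward gym membership is not withheld from the employee.)
Total deductions = $97.63 + $90.98 + $32.23 + $34.12 + $51.18 + $138.01 + $121.44 + $339.46 = $905.05
Net pay = $3,411.71 − $905.05 = $2,506.66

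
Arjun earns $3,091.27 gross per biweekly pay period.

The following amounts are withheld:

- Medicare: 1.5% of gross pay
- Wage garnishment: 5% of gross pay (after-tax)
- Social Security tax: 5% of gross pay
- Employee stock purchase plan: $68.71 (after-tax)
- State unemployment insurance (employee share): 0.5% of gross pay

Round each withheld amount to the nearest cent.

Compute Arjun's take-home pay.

Medicare: $3,091.27 × 0.015 = $46.37
Social Security tax: $3,091.27 × 0.05 = $154.56
State unemployment insurance (employee share): $3,091.27 × 0.005 = $15.46
Employee stock purchase plan: $68.71
Wage garnishment: $3,091.27 × 0.05 = $154.56
Total deductions = $46.37 + $154.56 + $15.46 + $68.71 + $154.56 = $439.66
Net pay = $3,091.27 − $439.66 = $2,651.61

$2,651.61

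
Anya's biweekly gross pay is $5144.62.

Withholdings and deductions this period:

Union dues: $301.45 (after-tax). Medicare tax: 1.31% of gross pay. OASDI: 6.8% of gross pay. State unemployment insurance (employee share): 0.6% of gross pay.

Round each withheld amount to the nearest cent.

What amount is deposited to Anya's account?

Medicare tax: $5144.62 × 0.0131 = $67.39
OASDI: $5144.62 × 0.068 = $349.83
State unemployment insurance (employee share): $5144.62 × 0.006 = $30.87
Union dues: $301.45
Total deductions = $67.39 + $349.83 + $30.87 + $301.45 = $749.54
Net pay = $5144.62 − $749.54 = $4395.08

$4395.08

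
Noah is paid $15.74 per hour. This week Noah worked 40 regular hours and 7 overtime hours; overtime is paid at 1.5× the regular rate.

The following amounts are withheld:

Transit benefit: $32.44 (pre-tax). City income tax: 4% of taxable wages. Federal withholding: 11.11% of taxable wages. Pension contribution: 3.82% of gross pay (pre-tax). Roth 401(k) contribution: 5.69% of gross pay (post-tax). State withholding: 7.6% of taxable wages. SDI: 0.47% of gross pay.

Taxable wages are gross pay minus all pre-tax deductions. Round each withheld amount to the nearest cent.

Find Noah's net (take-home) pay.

$516.85

Regular pay: 40 × $15.74 = $629.60
Overtime pay: 7 × $15.74 × 1.5 = $165.27
Gross pay = $629.60 + $165.27 = $794.87
Transit benefit: $32.44
Pension contribution: $794.87 × 0.0382 = $30.36
Pre-tax total = $32.44 + $30.36 = $62.80
Taxable wages = $794.87 − $62.80 = $732.07
City income tax: $732.07 × 0.04 = $29.28
State withholding: $732.07 × 0.076 = $55.64
Federal withholding: $732.07 × 0.1111 = $81.33
SDI: $794.87 × 0.0047 = $3.74
Roth 401(k) contribution: $794.87 × 0.0569 = $45.23
Total deductions = $32.44 + $30.36 + $29.28 + $55.64 + $81.33 + $3.74 + $45.23 = $278.02
Net pay = $794.87 − $278.02 = $516.85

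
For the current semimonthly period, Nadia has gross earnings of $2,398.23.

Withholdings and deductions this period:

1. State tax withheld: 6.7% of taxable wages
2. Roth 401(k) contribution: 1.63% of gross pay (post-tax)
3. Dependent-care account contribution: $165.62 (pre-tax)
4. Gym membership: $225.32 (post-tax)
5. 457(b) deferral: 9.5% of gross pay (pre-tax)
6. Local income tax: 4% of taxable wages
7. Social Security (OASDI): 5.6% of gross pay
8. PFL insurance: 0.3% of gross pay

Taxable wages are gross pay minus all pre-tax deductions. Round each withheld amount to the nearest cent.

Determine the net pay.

457(b) deferral: $2,398.23 × 0.095 = $227.83
Dependent-care account contribution: $165.62
Pre-tax total = $227.83 + $165.62 = $393.45
Taxable wages = $2,398.23 − $393.45 = $2,004.78
State tax withheld: $2,004.78 × 0.067 = $134.32
Local income tax: $2,004.78 × 0.04 = $80.19
Social Security (OASDI): $2,398.23 × 0.056 = $134.30
PFL insurance: $2,398.23 × 0.003 = $7.19
Gym membership: $225.32
Roth 401(k) contribution: $2,398.23 × 0.0163 = $39.09
Total deductions = $227.83 + $165.62 + $134.32 + $80.19 + $134.30 + $7.19 + $225.32 + $39.09 = $1,013.86
Net pay = $2,398.23 − $1,013.86 = $1,384.37

$1,384.37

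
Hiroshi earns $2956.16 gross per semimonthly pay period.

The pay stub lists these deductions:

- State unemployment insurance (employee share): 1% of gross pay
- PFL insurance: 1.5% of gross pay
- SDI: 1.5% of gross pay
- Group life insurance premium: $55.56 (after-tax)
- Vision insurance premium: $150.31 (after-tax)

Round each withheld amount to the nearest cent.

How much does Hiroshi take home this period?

$2632.05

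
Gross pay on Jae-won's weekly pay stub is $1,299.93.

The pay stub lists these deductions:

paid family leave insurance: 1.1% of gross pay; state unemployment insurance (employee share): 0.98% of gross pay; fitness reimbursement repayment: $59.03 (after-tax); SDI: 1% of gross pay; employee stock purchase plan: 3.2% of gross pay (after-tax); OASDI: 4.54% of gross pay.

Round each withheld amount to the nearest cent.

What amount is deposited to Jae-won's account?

$1,100.24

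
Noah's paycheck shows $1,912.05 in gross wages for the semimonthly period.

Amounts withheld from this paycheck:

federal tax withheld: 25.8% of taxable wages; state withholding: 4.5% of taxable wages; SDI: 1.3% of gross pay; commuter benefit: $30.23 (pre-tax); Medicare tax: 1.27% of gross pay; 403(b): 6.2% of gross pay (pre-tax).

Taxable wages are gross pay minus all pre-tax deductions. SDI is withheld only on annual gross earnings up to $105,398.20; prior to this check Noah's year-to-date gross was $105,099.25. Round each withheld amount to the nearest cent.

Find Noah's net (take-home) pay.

$1,200.83

Commuter benefit: $30.23
403(b): $1,912.05 × 0.062 = $118.55
Pre-tax total = $30.23 + $118.55 = $148.78
Taxable wages = $1,912.05 − $148.78 = $1,763.27
Federal tax withheld: $1,763.27 × 0.258 = $454.92
State withholding: $1,763.27 × 0.045 = $79.35
Medicare tax: $1,912.05 × 0.0127 = $24.28
SDI: only $105,398.20 − $105,099.25 = $298.95 of this check is subject → $298.95 × 0.013 = $3.89
Total deductions = $30.23 + $118.55 + $454.92 + $79.35 + $24.28 + $3.89 = $711.22
Net pay = $1,912.05 − $711.22 = $1,200.83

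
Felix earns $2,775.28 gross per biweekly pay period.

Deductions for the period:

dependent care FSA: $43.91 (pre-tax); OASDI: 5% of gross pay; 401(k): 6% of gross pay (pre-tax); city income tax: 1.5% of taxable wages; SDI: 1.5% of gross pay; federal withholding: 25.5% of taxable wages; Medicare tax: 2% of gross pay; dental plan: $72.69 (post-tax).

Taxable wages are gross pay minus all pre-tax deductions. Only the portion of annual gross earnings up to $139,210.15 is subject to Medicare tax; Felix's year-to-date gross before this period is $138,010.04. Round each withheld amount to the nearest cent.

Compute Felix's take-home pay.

$1,595.26

Dependent care FSA: $43.91
401(k): $2,775.28 × 0.06 = $166.52
Pre-tax total = $43.91 + $166.52 = $210.43
Taxable wages = $2,775.28 − $210.43 = $2,564.85
Federal withholding: $2,564.85 × 0.255 = $654.04
City income tax: $2,564.85 × 0.015 = $38.47
Medicare tax: only $139,210.15 − $138,010.04 = $1,200.11 of this check is subject → $1,200.11 × 0.02 = $24.00
OASDI: $2,775.28 × 0.05 = $138.76
SDI: $2,775.28 × 0.015 = $41.63
Dental plan: $72.69
Total deductions = $43.91 + $166.52 + $654.04 + $38.47 + $24.00 + $138.76 + $41.63 + $72.69 = $1,180.02
Net pay = $2,775.28 − $1,180.02 = $1,595.26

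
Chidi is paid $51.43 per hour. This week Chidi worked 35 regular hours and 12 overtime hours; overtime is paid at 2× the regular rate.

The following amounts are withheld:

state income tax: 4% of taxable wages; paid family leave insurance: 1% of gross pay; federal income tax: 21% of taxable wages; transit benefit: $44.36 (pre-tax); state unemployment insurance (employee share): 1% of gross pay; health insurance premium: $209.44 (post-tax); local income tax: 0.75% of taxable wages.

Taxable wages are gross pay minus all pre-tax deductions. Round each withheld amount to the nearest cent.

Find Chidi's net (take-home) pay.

Regular pay: 35 × $51.43 = $1,800.05
Overtime pay: 12 × $51.43 × 2 = $1,234.32
Gross pay = $1,800.05 + $1,234.32 = $3,034.37
Transit benefit: $44.36
Taxable wages = $3,034.37 − $44.36 = $2,990.01
Local income tax: $2,990.01 × 0.0075 = $22.43
State income tax: $2,990.01 × 0.04 = $119.60
Federal income tax: $2,990.01 × 0.21 = $627.90
State unemployment insurance (employee share): $3,034.37 × 0.01 = $30.34
Paid family leave insurance: $3,034.37 × 0.01 = $30.34
Health insurance premium: $209.44
Total deductions = $44.36 + $22.43 + $119.60 + $627.90 + $30.34 + $30.34 + $209.44 = $1,084.41
Net pay = $3,034.37 − $1,084.41 = $1,949.96

$1,949.96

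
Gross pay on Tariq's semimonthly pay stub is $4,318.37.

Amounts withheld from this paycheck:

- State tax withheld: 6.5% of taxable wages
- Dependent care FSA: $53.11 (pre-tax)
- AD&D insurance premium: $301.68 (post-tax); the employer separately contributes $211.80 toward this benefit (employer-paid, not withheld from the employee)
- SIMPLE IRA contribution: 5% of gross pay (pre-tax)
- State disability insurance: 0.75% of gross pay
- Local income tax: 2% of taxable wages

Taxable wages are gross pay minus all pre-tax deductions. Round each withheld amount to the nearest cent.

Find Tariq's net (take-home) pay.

$3,371.07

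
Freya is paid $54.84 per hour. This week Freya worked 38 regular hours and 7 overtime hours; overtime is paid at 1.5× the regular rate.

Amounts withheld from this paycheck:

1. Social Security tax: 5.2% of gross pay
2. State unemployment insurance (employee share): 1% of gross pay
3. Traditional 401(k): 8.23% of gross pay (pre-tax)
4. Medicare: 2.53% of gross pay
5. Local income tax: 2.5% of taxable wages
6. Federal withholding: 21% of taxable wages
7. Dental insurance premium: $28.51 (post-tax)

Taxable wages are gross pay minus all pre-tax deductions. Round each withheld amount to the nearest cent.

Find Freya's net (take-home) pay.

Regular pay: 38 × $54.84 = $2083.92
Overtime pay: 7 × $54.84 × 1.5 = $575.82
Gross pay = $2083.92 + $575.82 = $2659.74
Traditional 401(k): $2659.74 × 0.0823 = $218.90
Taxable wages = $2659.74 − $218.90 = $2440.84
Local income tax: $2440.84 × 0.025 = $61.02
Federal withholding: $2440.84 × 0.21 = $512.58
State unemployment insurance (employee share): $2659.74 × 0.01 = $26.60
Social Security tax: $2659.74 × 0.052 = $138.31
Medicare: $2659.74 × 0.0253 = $67.29
Dental insurance premium: $28.51
Total deductions = $218.90 + $61.02 + $512.58 + $26.60 + $138.31 + $67.29 + $28.51 = $1053.21
Net pay = $2659.74 − $1053.21 = $1606.53

$1606.53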